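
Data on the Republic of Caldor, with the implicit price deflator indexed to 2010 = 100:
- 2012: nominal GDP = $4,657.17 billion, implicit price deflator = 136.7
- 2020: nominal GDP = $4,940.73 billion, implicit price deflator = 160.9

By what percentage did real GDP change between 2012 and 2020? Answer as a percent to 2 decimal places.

-9.87%

Deflate each year: 2012 → 4657.17/1.367 = 3406.85; 2020 → 4940.73/1.609 = 3070.68.
So real GDP changed by 3070.68/3406.85 − 1 = -0.0987, i.e. -9.87%.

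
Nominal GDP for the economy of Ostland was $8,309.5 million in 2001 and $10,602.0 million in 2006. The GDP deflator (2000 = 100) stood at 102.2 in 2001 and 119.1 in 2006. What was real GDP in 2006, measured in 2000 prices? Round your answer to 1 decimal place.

Real GDP = Nominal / (GDP deflator/100) = 10602.0 / 1.191 = 8901.76.

$8,901.8 million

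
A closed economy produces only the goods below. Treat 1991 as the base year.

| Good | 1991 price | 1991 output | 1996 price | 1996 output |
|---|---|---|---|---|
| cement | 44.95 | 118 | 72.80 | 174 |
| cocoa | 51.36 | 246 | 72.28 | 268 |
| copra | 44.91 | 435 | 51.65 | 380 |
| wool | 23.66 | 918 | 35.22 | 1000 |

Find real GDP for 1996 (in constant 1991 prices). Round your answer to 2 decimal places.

62311.58

Real GDP 1996 = Σ (p_1991 × q_1996) = 44.95·174 + 51.36·268 + 44.91·380 + 23.66·1000 = 62311.58.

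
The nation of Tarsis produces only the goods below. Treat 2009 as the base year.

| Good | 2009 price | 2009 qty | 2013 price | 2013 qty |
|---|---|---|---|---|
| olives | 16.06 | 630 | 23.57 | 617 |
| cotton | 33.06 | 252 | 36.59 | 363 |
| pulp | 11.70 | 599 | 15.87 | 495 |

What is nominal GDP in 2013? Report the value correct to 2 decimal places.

35680.51

Nominal GDP 2013 = Σ (p_2013 × q_2013) = 23.57·617 + 36.59·363 + 15.87·495 = 35680.51.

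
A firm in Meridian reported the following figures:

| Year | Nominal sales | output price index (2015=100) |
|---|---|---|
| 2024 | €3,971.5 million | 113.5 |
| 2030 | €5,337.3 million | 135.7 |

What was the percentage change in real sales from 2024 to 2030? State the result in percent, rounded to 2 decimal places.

Real sales 2024 = 3971.5 / 1.135 = 3499.12.
Real sales 2030 = 5337.3 / 1.357 = 3933.16.
Real growth = 3933.16 / 3499.12 − 1 = 0.1240.

12.40%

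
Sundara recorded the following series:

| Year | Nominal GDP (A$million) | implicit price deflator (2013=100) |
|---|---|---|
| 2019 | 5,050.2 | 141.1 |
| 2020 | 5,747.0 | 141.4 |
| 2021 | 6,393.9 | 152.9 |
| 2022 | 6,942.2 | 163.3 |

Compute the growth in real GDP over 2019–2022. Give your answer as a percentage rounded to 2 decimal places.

18.78%

Real GDP 2019 = 5050.2/1.411 = 3579.16.
Real GDP 2022 = 6942.2/1.633 = 4251.19.
Change = 4251.19/3579.16 − 1 = 0.1878.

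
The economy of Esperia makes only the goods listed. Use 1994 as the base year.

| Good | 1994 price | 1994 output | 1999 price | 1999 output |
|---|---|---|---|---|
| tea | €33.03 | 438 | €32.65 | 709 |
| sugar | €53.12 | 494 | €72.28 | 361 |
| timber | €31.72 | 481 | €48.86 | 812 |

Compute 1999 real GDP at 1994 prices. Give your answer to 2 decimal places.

€68351.23

Real GDP 1999 = Σ (p_1994 × q_1999) = 33.03·709 + 53.12·361 + 31.72·812 = 68351.23.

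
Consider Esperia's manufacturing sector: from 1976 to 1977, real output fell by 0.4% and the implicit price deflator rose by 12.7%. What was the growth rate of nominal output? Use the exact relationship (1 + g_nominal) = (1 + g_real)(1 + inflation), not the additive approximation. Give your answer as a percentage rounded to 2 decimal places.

12.25%

(1 + g_nom) = (1 + g_real)(1 + π) = 0.9960 × 1.1270 = 1.12249.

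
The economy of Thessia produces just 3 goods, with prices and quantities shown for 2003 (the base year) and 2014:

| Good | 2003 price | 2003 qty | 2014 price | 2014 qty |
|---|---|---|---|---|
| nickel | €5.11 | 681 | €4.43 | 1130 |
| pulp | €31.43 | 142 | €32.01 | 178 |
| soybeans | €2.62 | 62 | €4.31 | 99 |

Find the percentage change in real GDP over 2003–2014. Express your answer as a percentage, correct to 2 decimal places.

Real GDP 2003 = Nominal GDP 2003 = 5.11·681 + 31.43·142 + 2.62·62 = 8105.41.
Real GDP 2014 (at 2003 prices) = 5.11·1130 + 31.43·178 + 2.62·99 = 11628.22.
Real growth = 11628.22/8105.41 − 1 = 0.4346.

43.46%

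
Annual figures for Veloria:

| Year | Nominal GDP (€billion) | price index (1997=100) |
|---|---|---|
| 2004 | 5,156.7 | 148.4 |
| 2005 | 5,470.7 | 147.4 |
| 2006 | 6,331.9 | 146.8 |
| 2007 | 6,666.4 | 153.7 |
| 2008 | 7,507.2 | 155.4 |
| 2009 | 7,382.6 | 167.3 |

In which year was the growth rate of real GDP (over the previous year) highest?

2006

2005: real = 5470.7/1.474 = 3711.47; growth vs 2004 (3474.87) = 6.81%.
2006: real = 6331.9/1.468 = 4313.28; growth vs 2005 (3711.47) = 16.21%.
2007: real = 6666.4/1.537 = 4337.28; growth vs 2006 (4313.28) = 0.56%.
2008: real = 7507.2/1.554 = 4830.89; growth vs 2007 (4337.28) = 11.38%.
2009: real = 7382.6/1.673 = 4412.79; growth vs 2008 (4830.89) = -8.65%.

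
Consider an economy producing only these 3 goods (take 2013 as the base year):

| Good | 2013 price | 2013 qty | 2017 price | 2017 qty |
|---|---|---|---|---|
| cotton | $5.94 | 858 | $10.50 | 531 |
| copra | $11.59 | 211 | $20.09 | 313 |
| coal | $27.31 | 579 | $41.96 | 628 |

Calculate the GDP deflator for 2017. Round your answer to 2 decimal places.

Nominal GDP 2017 = 10.50·531 + 20.09·313 + 41.96·628 = 38214.55.
Real GDP 2017 (at 2013 prices) = 5.94·531 + 11.59·313 + 27.31·628 = 23932.49.
Deflator = Nominal/Real × 100 = 38214.55/23932.49 × 100 = 159.676.

159.68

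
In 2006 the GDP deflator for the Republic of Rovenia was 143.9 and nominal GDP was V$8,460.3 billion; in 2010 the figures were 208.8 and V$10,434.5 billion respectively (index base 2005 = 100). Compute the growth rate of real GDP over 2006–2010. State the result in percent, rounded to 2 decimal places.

Real GDP 2006 = 8460.3 / 1.439 = 5879.29.
Real GDP 2010 = 10434.5 / 2.088 = 4997.37.
Real growth = 4997.37 / 5879.29 − 1 = -0.1500.

-15.00%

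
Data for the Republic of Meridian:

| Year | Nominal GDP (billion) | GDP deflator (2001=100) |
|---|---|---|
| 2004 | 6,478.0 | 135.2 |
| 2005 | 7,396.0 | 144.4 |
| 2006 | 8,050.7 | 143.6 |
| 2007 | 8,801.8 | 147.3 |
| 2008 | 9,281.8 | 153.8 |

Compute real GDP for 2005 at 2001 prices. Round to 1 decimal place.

Real GDP 2005 = 7396.0 / 1.444 = 5121.88.

5,121.9 billion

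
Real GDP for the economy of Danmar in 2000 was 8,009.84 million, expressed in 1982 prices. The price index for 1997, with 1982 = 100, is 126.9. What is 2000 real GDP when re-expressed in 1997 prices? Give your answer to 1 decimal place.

Real GDP in 1997 prices = Real GDP in 1982 prices × (P_1997/P_1982) = 8009.84 × 1.269 = 10164.49.

10,164.5 million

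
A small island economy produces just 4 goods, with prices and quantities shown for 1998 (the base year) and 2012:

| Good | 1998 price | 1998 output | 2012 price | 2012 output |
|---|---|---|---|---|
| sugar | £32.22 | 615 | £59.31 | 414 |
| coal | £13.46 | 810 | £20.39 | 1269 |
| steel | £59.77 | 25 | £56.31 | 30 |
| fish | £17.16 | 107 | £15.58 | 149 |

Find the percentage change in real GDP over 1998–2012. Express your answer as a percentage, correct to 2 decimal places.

2.12%

Real GDP 1998 = Nominal GDP 1998 = 32.22·615 + 13.46·810 + 59.77·25 + 17.16·107 = 34048.27.
Real GDP 2012 (at 1998 prices) = 32.22·414 + 13.46·1269 + 59.77·30 + 17.16·149 = 34769.76.
Real growth = 34769.76/34048.27 − 1 = 0.0212.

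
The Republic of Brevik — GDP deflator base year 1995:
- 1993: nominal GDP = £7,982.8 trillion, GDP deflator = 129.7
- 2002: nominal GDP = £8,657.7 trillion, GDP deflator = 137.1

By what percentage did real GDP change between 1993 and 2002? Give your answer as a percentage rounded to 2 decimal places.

Deflate each year: 1993 → 7982.8/1.297 = 6154.82; 2002 → 8657.7/1.371 = 6314.88.
So real GDP changed by 6314.88/6154.82 − 1 = 0.0260, i.e. 2.60%.

2.60%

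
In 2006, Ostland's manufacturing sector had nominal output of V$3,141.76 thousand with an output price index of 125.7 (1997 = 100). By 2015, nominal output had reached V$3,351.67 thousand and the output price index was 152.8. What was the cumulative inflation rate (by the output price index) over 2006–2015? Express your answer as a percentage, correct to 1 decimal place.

Price-level change = 152.8 / 125.7 − 1 = 0.2156.

21.6%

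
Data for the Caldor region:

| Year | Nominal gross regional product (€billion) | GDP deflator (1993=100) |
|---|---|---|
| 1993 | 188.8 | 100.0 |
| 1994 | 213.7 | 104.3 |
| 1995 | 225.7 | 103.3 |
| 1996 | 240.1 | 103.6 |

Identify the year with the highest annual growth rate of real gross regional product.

1994: real = 213.7/1.043 = 204.89; growth vs 1993 (188.80) = 8.52%.
1995: real = 225.7/1.033 = 218.49; growth vs 1994 (204.89) = 6.64%.
1996: real = 240.1/1.036 = 231.76; growth vs 1995 (218.49) = 6.07%.

1994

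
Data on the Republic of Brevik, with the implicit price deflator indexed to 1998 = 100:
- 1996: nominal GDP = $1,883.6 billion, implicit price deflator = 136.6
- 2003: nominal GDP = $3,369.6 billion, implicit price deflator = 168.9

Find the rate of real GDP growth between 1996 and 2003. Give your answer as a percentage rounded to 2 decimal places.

Deflate each year: 1996 → 1883.6/1.366 = 1378.92; 2003 → 3369.6/1.689 = 1995.03.
So real GDP changed by 1995.03/1378.92 − 1 = 0.4468, i.e. 44.68%.

44.68%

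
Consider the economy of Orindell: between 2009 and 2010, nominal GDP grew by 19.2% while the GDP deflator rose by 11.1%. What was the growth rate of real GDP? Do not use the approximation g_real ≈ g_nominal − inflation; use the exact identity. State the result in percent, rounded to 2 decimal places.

(1 + g_nom) = (1 + g_real)(1 + π), so g_real = 1.1920 / 1.1110 − 1 = 0.07291.

7.29%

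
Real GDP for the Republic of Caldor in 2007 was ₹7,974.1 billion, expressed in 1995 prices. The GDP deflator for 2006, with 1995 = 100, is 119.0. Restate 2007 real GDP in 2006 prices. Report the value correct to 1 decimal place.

Real GDP in 2006 prices = Real GDP in 1995 prices × (P_2006/P_1995) = 7974.1 × 1.190 = 9489.18.

₹9,489.2 billion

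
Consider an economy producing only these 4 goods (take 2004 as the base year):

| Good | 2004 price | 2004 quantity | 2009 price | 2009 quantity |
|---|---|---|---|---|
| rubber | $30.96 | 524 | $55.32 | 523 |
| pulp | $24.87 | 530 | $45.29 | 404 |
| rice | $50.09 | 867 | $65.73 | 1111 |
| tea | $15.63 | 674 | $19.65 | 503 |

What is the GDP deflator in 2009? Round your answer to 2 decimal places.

145.00

Nominal GDP 2009 = 55.32·523 + 45.29·404 + 65.73·1111 + 19.65·503 = 130139.50.
Real GDP 2009 (at 2004 prices) = 30.96·523 + 24.87·404 + 50.09·1111 + 15.63·503 = 89751.44.
Deflator = Nominal/Real × 100 = 130139.50/89751.44 × 100 = 145.000.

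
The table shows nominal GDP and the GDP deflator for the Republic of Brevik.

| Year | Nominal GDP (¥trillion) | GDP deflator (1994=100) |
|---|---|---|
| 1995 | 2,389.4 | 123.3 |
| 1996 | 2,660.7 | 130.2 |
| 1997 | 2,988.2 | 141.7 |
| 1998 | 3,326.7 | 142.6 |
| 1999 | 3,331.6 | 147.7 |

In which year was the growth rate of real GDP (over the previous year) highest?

1998

1996: real = 2660.7/1.302 = 2043.55; growth vs 1995 (1937.88) = 5.45%.
1997: real = 2988.2/1.417 = 2108.82; growth vs 1996 (2043.55) = 3.19%.
1998: real = 3326.7/1.426 = 2332.89; growth vs 1997 (2108.82) = 10.63%.
1999: real = 3331.6/1.477 = 2255.65; growth vs 1998 (2332.89) = -3.31%.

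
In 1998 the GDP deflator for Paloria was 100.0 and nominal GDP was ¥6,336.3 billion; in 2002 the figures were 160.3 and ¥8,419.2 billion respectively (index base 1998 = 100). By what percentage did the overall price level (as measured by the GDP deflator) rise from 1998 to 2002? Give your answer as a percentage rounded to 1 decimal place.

60.3%

Price-level change = 160.3 / 100.0 − 1 = 0.6030.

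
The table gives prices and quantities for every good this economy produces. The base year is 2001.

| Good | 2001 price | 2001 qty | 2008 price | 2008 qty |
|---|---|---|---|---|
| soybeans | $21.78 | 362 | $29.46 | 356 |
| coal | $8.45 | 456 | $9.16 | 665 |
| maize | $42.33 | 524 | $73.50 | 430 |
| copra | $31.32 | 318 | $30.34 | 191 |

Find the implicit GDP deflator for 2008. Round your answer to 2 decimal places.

Nominal GDP 2008 = 29.46·356 + 9.16·665 + 73.50·430 + 30.34·191 = 53979.10.
Real GDP 2008 (at 2001 prices) = 21.78·356 + 8.45·665 + 42.33·430 + 31.32·191 = 37556.95.
Deflator = Nominal/Real × 100 = 53979.10/37556.95 × 100 = 143.726.

143.73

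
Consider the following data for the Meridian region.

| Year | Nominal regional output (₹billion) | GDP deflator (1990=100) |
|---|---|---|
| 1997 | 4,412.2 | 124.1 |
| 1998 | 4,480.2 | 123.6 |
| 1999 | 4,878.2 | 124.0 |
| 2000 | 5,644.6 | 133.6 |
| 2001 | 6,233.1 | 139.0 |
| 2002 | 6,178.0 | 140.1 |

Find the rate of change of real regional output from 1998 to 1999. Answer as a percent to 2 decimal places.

Real regional output 1998 = 4480.2/1.236 = 3624.76.
Real regional output 1999 = 4878.2/1.240 = 3934.03.
Change = 3934.03/3624.76 − 1 = 0.0853.

8.53%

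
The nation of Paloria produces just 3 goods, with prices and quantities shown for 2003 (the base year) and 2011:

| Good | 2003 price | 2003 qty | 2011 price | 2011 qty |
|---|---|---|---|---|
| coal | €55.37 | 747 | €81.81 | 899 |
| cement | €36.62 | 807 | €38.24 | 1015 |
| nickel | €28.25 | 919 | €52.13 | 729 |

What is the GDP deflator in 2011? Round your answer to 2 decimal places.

Nominal GDP 2011 = 81.81·899 + 38.24·1015 + 52.13·729 = 150363.56.
Real GDP 2011 (at 2003 prices) = 55.37·899 + 36.62·1015 + 28.25·729 = 107541.18.
Deflator = Nominal/Real × 100 = 150363.56/107541.18 × 100 = 139.820.

139.82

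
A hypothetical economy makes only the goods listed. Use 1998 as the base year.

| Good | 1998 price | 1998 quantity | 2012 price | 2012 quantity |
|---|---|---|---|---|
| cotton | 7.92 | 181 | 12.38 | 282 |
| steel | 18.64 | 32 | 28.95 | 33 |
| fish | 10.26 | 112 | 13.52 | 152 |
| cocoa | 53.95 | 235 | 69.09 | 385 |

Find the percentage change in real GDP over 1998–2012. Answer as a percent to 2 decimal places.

Real GDP 1998 = Nominal GDP 1998 = 7.92·181 + 18.64·32 + 10.26·112 + 53.95·235 = 15857.37.
Real GDP 2012 (at 1998 prices) = 7.92·282 + 18.64·33 + 10.26·152 + 53.95·385 = 25178.83.
Real growth = 25178.83/15857.37 − 1 = 0.5878.

58.78%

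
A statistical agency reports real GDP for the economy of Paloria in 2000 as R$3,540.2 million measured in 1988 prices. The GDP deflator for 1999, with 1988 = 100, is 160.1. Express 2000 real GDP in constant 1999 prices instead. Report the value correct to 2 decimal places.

Real GDP in 1999 prices = Real GDP in 1988 prices × (P_1999/P_1988) = 3540.2 × 1.601 = 5667.86.

R$5,667.86 million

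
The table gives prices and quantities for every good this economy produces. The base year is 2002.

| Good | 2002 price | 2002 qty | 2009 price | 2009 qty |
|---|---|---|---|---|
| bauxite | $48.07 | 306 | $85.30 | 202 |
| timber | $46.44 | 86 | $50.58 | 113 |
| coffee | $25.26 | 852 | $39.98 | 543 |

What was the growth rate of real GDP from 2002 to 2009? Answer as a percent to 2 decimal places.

-28.72%

Real GDP 2002 = Nominal GDP 2002 = 48.07·306 + 46.44·86 + 25.26·852 = 40224.78.
Real GDP 2009 (at 2002 prices) = 48.07·202 + 46.44·113 + 25.26·543 = 28674.04.
Real growth = 28674.04/40224.78 − 1 = -0.2872.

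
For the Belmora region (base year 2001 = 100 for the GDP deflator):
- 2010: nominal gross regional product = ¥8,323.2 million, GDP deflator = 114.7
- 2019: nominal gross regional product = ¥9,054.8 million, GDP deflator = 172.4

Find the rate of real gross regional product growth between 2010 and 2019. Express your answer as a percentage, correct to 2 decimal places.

Deflate each year: 2010 → 8323.2/1.147 = 7256.50; 2019 → 9054.8/1.724 = 5252.20.
So real gross regional product changed by 5252.20/7256.50 − 1 = -0.2762, i.e. -27.62%.

-27.62%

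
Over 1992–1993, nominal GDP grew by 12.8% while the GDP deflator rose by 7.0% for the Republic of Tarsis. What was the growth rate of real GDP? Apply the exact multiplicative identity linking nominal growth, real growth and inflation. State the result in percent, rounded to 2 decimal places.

(1 + g_nom) = (1 + g_real)(1 + π), so g_real = 1.1280 / 1.0700 − 1 = 0.05421.

5.42%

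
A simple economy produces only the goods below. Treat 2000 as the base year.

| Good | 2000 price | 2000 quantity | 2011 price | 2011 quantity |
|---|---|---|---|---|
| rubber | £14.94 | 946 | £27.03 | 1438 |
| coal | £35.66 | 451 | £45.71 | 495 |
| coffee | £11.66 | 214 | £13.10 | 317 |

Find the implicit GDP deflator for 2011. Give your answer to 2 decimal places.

Nominal GDP 2011 = 27.03·1438 + 45.71·495 + 13.10·317 = 65648.29.
Real GDP 2011 (at 2000 prices) = 14.94·1438 + 35.66·495 + 11.66·317 = 42831.64.
Deflator = Nominal/Real × 100 = 65648.29/42831.64 × 100 = 153.271.

153.27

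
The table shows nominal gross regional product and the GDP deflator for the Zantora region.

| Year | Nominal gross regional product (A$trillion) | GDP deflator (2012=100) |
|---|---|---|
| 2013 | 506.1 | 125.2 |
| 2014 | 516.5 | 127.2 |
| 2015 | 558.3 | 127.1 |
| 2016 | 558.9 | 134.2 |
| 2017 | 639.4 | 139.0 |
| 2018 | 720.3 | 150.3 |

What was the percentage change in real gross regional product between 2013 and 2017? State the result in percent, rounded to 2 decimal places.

13.80%

Real gross regional product 2013 = 506.1/1.252 = 404.23.
Real gross regional product 2017 = 639.4/1.390 = 460.00.
Change = 460.00/404.23 − 1 = 0.1380.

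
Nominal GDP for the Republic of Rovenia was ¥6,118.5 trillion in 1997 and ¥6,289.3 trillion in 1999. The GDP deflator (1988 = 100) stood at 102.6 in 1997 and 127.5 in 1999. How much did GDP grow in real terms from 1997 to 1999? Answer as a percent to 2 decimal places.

-17.28%

Deflate each year: 1997 → 6118.5/1.026 = 5963.45; 1999 → 6289.3/1.275 = 4932.78.
So real GDP changed by 4932.78/5963.45 − 1 = -0.1728, i.e. -17.28%.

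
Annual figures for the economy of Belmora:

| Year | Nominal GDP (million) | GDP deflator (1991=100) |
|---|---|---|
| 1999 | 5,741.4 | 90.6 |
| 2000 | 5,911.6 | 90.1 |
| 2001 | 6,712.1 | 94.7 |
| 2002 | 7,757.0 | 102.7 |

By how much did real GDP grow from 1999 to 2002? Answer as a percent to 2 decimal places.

Real GDP 1999 = 5741.4/0.906 = 6337.09.
Real GDP 2002 = 7757.0/1.027 = 7553.07.
Change = 7553.07/6337.09 − 1 = 0.1919.

19.19%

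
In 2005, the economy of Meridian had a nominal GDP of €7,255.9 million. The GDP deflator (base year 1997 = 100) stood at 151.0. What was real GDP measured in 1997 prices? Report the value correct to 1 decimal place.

Real GDP = Nominal / (GDP deflator/100) = 7255.9 / 1.510 = 4805.23.

€4,805.2 million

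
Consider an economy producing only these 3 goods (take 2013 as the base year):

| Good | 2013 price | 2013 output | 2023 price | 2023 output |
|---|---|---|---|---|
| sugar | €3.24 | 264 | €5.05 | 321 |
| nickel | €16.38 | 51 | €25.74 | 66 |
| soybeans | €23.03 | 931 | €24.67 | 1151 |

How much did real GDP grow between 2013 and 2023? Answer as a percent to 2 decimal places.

Real GDP 2013 = Nominal GDP 2013 = 3.24·264 + 16.38·51 + 23.03·931 = 23131.67.
Real GDP 2023 (at 2013 prices) = 3.24·321 + 16.38·66 + 23.03·1151 = 28628.65.
Real growth = 28628.65/23131.67 − 1 = 0.2376.

23.76%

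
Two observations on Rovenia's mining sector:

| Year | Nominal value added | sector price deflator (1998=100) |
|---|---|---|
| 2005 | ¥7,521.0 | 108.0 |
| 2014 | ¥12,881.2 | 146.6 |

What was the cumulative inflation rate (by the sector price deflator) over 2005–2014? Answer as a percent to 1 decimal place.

35.7%

Price-level change = 146.6 / 108.0 − 1 = 0.3574.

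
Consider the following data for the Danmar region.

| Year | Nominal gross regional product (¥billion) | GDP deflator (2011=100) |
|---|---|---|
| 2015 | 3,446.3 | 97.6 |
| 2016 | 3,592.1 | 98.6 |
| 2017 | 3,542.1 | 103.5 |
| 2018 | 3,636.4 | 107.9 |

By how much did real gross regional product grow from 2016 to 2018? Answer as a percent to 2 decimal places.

Real gross regional product 2016 = 3592.1/0.986 = 3643.10.
Real gross regional product 2018 = 3636.4/1.079 = 3370.16.
Change = 3370.16/3643.10 − 1 = -0.0749.

-7.49%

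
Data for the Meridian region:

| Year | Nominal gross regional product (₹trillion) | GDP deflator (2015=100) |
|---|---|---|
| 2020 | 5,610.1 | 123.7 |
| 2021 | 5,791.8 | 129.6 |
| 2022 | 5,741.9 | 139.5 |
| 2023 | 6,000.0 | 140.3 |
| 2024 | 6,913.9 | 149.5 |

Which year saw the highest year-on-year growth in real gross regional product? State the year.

2021: real = 5791.8/1.296 = 4468.98; growth vs 2020 (4535.25) = -1.46%.
2022: real = 5741.9/1.395 = 4116.06; growth vs 2021 (4468.98) = -7.90%.
2023: real = 6000.0/1.403 = 4276.55; growth vs 2022 (4116.06) = 3.90%.
2024: real = 6913.9/1.495 = 4624.68; growth vs 2023 (4276.55) = 8.14%.

2024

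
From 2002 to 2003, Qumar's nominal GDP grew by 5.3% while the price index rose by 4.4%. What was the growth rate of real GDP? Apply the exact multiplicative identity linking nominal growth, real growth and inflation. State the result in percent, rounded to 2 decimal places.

0.86%

(1 + g_nom) = (1 + g_real)(1 + π), so g_real = 1.0530 / 1.0440 − 1 = 0.00862.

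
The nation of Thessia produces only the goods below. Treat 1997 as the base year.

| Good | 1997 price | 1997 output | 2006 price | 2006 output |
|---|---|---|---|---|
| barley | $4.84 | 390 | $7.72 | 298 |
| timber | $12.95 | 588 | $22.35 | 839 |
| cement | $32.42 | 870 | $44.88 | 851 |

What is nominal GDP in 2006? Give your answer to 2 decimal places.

Nominal GDP 2006 = Σ (p_2006 × q_2006) = 7.72·298 + 22.35·839 + 44.88·851 = 59245.09.

$59245.09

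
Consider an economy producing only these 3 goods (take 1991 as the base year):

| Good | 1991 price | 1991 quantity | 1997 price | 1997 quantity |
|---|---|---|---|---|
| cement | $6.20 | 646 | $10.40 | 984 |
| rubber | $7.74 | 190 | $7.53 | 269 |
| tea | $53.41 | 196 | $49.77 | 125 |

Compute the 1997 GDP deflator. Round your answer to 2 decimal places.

Nominal GDP 1997 = 10.40·984 + 7.53·269 + 49.77·125 = 18480.42.
Real GDP 1997 (at 1991 prices) = 6.20·984 + 7.74·269 + 53.41·125 = 14859.11.
Deflator = Nominal/Real × 100 = 18480.42/14859.11 × 100 = 124.371.

124.37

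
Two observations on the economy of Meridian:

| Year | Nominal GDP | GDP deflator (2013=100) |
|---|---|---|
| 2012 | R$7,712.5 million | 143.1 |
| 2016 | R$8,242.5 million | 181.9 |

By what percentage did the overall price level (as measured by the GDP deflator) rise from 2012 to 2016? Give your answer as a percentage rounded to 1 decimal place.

27.1%

Price-level change = 181.9 / 143.1 − 1 = 0.2711.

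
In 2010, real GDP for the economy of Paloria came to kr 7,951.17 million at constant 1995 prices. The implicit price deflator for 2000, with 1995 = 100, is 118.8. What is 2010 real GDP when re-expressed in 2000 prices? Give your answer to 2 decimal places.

Real GDP in 2000 prices = Real GDP in 1995 prices × (P_2000/P_1995) = 7951.17 × 1.188 = 9445.99.

kr 9,445.99 million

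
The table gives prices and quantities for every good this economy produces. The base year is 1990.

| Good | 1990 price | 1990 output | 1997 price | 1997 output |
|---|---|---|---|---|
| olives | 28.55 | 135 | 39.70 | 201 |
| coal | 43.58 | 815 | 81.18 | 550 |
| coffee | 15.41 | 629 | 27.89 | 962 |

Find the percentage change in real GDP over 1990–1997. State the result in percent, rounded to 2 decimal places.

Real GDP 1990 = Nominal GDP 1990 = 28.55·135 + 43.58·815 + 15.41·629 = 49064.84.
Real GDP 1997 (at 1990 prices) = 28.55·201 + 43.58·550 + 15.41·962 = 44531.97.
Real growth = 44531.97/49064.84 − 1 = -0.0924.

-9.24%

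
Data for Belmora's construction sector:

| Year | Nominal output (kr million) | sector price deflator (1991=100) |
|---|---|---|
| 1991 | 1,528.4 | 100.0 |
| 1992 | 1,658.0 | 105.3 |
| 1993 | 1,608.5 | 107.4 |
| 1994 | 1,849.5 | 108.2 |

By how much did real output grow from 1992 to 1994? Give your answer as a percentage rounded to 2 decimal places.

Real output 1992 = 1658.0/1.053 = 1574.55.
Real output 1994 = 1849.5/1.082 = 1709.33.
Change = 1709.33/1574.55 − 1 = 0.0856.

8.56%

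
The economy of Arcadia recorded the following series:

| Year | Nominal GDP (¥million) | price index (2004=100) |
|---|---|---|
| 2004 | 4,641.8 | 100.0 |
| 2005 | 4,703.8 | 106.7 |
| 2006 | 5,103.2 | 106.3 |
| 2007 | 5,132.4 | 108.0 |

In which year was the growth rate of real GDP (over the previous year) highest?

2005: real = 4703.8/1.067 = 4408.43; growth vs 2004 (4641.80) = -5.03%.
2006: real = 5103.2/1.063 = 4800.75; growth vs 2005 (4408.43) = 8.90%.
2007: real = 5132.4/1.080 = 4752.22; growth vs 2006 (4800.75) = -1.01%.

2006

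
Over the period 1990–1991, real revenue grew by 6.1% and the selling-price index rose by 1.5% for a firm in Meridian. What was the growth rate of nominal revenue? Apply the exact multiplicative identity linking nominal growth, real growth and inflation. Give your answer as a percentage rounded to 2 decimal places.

(1 + g_nom) = (1 + g_real)(1 + π) = 1.0610 × 1.0150 = 1.07692.

7.69%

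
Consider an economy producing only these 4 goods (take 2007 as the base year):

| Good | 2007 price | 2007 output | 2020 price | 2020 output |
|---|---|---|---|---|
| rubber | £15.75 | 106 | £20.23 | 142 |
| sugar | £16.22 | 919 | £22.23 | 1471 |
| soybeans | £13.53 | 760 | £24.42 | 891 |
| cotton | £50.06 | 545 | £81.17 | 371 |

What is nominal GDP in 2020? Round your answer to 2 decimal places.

£87445.28

Nominal GDP 2020 = Σ (p_2020 × q_2020) = 20.23·142 + 22.23·1471 + 24.42·891 + 81.17·371 = 87445.28.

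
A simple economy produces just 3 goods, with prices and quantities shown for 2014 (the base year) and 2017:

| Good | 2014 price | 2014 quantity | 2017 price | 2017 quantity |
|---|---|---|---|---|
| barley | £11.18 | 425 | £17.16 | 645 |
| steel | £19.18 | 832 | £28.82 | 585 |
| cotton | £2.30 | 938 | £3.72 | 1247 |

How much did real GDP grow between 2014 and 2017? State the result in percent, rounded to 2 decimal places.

-6.85%

Real GDP 2014 = Nominal GDP 2014 = 11.18·425 + 19.18·832 + 2.30·938 = 22866.66.
Real GDP 2017 (at 2014 prices) = 11.18·645 + 19.18·585 + 2.30·1247 = 21299.50.
Real growth = 21299.50/22866.66 − 1 = -0.0685.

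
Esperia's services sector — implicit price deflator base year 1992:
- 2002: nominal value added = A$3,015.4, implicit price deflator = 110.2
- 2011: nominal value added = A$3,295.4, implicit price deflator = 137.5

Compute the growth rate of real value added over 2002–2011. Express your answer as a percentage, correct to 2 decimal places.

Real value added 2002 = 3015.4 / 1.102 = 2736.30.
Real value added 2011 = 3295.4 / 1.375 = 2396.65.
Real growth = 2396.65 / 2736.30 − 1 = -0.1241.

-12.41%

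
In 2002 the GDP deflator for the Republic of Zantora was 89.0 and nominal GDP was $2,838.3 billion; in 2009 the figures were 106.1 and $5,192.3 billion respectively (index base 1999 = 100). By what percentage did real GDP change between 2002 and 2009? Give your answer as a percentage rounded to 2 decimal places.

53.45%

Deflate each year: 2002 → 2838.3/0.890 = 3189.10; 2009 → 5192.3/1.061 = 4893.78.
So real GDP changed by 4893.78/3189.10 − 1 = 0.5345, i.e. 53.45%.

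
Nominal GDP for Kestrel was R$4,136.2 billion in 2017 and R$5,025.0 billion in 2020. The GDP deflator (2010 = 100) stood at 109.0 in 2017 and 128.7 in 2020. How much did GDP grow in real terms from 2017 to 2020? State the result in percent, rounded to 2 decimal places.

Real GDP 2017 = 4136.2 / 1.090 = 3794.68.
Real GDP 2020 = 5025.0 / 1.287 = 3904.43.
Real growth = 3904.43 / 3794.68 − 1 = 0.0289.

2.89%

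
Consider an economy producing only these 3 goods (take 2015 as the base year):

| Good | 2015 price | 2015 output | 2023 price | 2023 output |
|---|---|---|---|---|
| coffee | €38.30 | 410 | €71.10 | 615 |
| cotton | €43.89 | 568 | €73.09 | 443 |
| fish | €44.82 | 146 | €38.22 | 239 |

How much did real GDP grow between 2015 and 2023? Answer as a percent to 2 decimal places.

Real GDP 2015 = Nominal GDP 2015 = 38.30·410 + 43.89·568 + 44.82·146 = 47176.24.
Real GDP 2023 (at 2015 prices) = 38.30·615 + 43.89·443 + 44.82·239 = 53709.75.
Real growth = 53709.75/47176.24 − 1 = 0.1385.

13.85%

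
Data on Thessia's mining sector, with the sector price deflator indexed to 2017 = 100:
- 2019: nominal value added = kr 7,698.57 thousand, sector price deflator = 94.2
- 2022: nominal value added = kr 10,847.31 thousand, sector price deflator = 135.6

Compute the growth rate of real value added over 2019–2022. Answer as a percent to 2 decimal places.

Real value added 2019 = 7698.57 / 0.942 = 8172.58.
Real value added 2022 = 10847.31 / 1.356 = 7999.49.
Real growth = 7999.49 / 8172.58 − 1 = -0.0212.

-2.12%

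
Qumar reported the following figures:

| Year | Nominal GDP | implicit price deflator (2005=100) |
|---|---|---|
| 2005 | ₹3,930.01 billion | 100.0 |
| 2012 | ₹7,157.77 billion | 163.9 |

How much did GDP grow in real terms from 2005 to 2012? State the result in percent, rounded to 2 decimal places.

Deflate each year: 2005 → 3930.01/1.000 = 3930.01; 2012 → 7157.77/1.639 = 4367.16.
So real GDP changed by 4367.16/3930.01 − 1 = 0.1112, i.e. 11.12%.

11.12%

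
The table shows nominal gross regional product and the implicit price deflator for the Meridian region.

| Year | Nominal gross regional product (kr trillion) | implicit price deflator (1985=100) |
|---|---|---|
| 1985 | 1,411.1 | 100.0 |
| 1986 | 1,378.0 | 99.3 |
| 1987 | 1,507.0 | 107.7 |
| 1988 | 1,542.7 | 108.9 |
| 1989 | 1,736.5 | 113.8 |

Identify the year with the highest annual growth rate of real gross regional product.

1989

1986: real = 1378.0/0.993 = 1387.71; growth vs 1985 (1411.10) = -1.66%.
1987: real = 1507.0/1.077 = 1399.26; growth vs 1986 (1387.71) = 0.83%.
1988: real = 1542.7/1.089 = 1416.62; growth vs 1987 (1399.26) = 1.24%.
1989: real = 1736.5/1.138 = 1525.92; growth vs 1988 (1416.62) = 7.72%.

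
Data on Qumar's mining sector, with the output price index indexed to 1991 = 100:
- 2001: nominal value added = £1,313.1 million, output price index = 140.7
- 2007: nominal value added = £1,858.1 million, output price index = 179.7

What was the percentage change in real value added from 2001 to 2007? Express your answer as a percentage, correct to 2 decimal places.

10.79%

Real value added 2001 = 1313.1 / 1.407 = 933.26.
Real value added 2007 = 1858.1 / 1.797 = 1034.00.
Real growth = 1034.00 / 933.26 − 1 = 0.1079.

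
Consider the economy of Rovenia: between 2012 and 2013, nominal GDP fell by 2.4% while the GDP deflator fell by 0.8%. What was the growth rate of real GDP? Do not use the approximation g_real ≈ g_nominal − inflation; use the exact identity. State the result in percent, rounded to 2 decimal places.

-1.61%

(1 + g_nom) = (1 + g_real)(1 + π), so g_real = 0.9760 / 0.9920 − 1 = -0.01613.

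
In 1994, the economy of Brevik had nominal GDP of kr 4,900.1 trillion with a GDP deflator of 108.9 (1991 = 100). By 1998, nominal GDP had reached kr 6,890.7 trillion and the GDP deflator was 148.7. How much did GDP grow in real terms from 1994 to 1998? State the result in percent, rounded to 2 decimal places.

2.99%

Deflate each year: 1994 → 4900.1/1.089 = 4499.63; 1998 → 6890.7/1.487 = 4633.96.
So real GDP changed by 4633.96/4499.63 − 1 = 0.0299, i.e. 2.99%.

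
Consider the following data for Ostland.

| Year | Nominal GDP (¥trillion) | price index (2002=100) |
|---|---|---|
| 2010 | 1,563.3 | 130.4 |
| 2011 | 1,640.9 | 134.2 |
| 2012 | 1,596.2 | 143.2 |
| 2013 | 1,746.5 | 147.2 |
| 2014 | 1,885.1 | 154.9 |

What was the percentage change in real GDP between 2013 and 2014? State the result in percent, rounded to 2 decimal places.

Real GDP 2013 = 1746.5/1.472 = 1186.48.
Real GDP 2014 = 1885.1/1.549 = 1216.98.
Change = 1216.98/1186.48 − 1 = 0.0257.

2.57%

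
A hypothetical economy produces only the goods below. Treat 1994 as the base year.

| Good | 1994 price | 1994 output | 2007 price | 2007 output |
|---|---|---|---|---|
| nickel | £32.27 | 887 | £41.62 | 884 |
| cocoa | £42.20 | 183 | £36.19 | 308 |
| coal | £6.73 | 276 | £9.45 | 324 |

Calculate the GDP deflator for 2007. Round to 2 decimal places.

116.69

Nominal GDP 2007 = 41.62·884 + 36.19·308 + 9.45·324 = 51000.40.
Real GDP 2007 (at 1994 prices) = 32.27·884 + 42.20·308 + 6.73·324 = 43704.80.
Deflator = Nominal/Real × 100 = 51000.40/43704.80 × 100 = 116.693.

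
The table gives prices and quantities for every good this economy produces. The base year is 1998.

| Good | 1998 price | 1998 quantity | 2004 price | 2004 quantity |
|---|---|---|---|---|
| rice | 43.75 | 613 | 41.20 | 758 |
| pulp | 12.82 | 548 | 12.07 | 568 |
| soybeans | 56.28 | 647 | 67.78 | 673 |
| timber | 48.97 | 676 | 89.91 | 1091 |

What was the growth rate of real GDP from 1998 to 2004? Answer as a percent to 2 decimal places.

27.46%

Real GDP 1998 = Nominal GDP 1998 = 43.75·613 + 12.82·548 + 56.28·647 + 48.97·676 = 103360.99.
Real GDP 2004 (at 1998 prices) = 43.75·758 + 12.82·568 + 56.28·673 + 48.97·1091 = 131746.97.
Real growth = 131746.97/103360.99 − 1 = 0.2746.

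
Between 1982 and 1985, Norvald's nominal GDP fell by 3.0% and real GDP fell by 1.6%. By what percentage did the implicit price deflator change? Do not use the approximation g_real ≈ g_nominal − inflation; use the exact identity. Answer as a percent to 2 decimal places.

(1 + g_nom) = (1 + g_real)(1 + π), so π = 0.9700 / 0.9840 − 1 = -0.01423.

-1.42%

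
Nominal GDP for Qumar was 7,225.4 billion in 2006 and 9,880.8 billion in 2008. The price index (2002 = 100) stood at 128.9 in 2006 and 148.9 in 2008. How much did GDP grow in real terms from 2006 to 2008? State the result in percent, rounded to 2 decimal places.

18.38%

Deflate each year: 2006 → 7225.4/1.289 = 5605.43; 2008 → 9880.8/1.489 = 6635.86.
So real GDP changed by 6635.86/5605.43 − 1 = 0.1838, i.e. 18.38%.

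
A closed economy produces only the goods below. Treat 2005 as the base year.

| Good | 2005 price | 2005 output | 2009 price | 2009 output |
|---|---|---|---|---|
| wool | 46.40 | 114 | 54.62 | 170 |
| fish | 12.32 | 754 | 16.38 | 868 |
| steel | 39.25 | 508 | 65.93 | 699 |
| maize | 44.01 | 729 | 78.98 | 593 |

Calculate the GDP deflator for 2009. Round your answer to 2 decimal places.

Nominal GDP 2009 = 54.62·170 + 16.38·868 + 65.93·699 + 78.98·593 = 116423.45.
Real GDP 2009 (at 2005 prices) = 46.40·170 + 12.32·868 + 39.25·699 + 44.01·593 = 72115.44.
Deflator = Nominal/Real × 100 = 116423.45/72115.44 × 100 = 161.440.

161.44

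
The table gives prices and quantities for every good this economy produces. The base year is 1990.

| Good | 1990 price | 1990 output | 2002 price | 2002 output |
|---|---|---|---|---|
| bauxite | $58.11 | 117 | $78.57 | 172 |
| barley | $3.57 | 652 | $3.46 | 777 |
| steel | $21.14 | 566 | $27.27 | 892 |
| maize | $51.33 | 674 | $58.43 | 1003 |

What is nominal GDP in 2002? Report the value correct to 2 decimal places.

$99132.59

Nominal GDP 2002 = Σ (p_2002 × q_2002) = 78.57·172 + 3.46·777 + 27.27·892 + 58.43·1003 = 99132.59.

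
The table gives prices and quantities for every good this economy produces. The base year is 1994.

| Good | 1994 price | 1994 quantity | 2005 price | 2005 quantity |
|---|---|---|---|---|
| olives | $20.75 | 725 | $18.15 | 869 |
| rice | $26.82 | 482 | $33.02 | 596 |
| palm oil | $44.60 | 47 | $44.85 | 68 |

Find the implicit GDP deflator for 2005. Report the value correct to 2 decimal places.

103.92

Nominal GDP 2005 = 18.15·869 + 33.02·596 + 44.85·68 = 38502.07.
Real GDP 2005 (at 1994 prices) = 20.75·869 + 26.82·596 + 44.60·68 = 37049.27.
Deflator = Nominal/Real × 100 = 38502.07/37049.27 × 100 = 103.921.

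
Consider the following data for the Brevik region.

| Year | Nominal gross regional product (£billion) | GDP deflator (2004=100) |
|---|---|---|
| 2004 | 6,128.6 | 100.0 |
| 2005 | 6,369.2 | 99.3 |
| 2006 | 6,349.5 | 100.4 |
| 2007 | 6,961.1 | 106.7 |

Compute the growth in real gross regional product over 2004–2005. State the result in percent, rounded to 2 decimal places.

Real gross regional product 2004 = 6128.6/1.000 = 6128.60.
Real gross regional product 2005 = 6369.2/0.993 = 6414.10.
Change = 6414.10/6128.60 − 1 = 0.0466.

4.66%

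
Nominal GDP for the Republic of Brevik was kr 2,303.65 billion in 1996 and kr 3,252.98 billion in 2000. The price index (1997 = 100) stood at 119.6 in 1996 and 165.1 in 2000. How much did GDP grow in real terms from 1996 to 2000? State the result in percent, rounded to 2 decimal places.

Deflate each year: 1996 → 2303.65/1.196 = 1926.13; 2000 → 3252.98/1.651 = 1970.31.
So real GDP changed by 1970.31/1926.13 − 1 = 0.0229, i.e. 2.29%.

2.29%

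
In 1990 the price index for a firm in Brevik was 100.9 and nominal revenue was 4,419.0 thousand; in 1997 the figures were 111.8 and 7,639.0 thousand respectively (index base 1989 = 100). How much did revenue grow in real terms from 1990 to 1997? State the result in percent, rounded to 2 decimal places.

Deflate each year: 1990 → 4419.0/1.009 = 4379.58; 1997 → 7639.0/1.118 = 6832.74.
So real revenue changed by 6832.74/4379.58 − 1 = 0.5601, i.e. 56.01%.

56.01%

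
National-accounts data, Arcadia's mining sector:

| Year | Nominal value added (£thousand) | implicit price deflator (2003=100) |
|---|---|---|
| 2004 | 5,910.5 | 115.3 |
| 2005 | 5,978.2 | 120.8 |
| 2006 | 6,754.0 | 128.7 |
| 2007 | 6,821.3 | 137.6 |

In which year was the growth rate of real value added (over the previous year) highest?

2006

2005: real = 5978.2/1.208 = 4948.84; growth vs 2004 (5126.19) = -3.46%.
2006: real = 6754.0/1.287 = 5247.86; growth vs 2005 (4948.84) = 6.04%.
2007: real = 6821.3/1.376 = 4957.34; growth vs 2006 (5247.86) = -5.54%.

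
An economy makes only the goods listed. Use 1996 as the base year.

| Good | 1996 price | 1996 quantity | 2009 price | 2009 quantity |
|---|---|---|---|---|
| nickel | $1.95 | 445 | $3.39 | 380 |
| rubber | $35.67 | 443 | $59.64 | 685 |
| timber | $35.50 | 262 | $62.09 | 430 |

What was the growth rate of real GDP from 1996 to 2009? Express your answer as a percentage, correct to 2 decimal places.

Real GDP 1996 = Nominal GDP 1996 = 1.95·445 + 35.67·443 + 35.50·262 = 25970.56.
Real GDP 2009 (at 1996 prices) = 1.95·380 + 35.67·685 + 35.50·430 = 40439.95.
Real growth = 40439.95/25970.56 − 1 = 0.5571.

55.71%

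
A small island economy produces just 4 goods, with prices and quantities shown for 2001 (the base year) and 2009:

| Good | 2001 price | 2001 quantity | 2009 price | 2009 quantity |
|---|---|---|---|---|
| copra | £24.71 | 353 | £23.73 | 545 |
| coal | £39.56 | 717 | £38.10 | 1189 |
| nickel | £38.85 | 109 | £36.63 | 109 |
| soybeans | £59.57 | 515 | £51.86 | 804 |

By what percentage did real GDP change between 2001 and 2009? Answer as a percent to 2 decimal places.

Real GDP 2001 = Nominal GDP 2001 = 24.71·353 + 39.56·717 + 38.85·109 + 59.57·515 = 72000.35.
Real GDP 2009 (at 2001 prices) = 24.71·545 + 39.56·1189 + 38.85·109 + 59.57·804 = 112632.72.
Real growth = 112632.72/72000.35 − 1 = 0.5643.

56.43%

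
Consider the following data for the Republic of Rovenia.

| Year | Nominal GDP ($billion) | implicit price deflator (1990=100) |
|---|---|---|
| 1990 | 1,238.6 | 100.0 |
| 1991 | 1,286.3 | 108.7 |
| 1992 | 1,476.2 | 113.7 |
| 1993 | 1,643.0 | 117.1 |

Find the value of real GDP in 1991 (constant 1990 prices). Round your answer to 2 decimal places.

Real GDP 1991 = 1286.3 / 1.087 = 1183.35.

$1,183.35 billion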